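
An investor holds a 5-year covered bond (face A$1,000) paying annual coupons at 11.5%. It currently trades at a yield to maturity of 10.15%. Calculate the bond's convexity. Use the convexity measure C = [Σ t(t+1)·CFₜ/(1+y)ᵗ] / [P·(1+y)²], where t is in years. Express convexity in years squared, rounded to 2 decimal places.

18.82

With y = 0.1015:
  t   CF        PV=CF/(1+0.1015)^t    t·PV        t(t+1)·PV
  1       115.00       104.4031       104.4031         208.8062
  2       115.00        94.7826       189.5653         568.6959
  3       115.00        86.0487       258.1461       1,032.5845
  4       115.00        78.1196       312.4783       1,562.3914
  5     1,115.00       687.6261     3,438.1306      20,628.7833
  Σ                  1,050.9801     4,302.7233      24,001.2612
P = 1,050.9801.
Convexity = Σ t(t+1)·PV / [P·(1+y)²] = 24,001.2612 / (1,050.9801 × 1.213302) = 18.82221.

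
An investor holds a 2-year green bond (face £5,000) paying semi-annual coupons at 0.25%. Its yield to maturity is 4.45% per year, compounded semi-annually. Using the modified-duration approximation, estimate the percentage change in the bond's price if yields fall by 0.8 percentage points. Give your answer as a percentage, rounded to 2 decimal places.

Periodic yield y = 0.02225. Modified duration first:
  t   CF        PV=CF/(1+0.02225)^t    t·PV
  1         6.25         6.1140         6.1140
  2         6.25         5.9809        11.9618
  3         6.25         5.8507        17.5521
  4     5,006.25     4,584.4164    18,337.6656
  Σ                  4,602.3620    18,373.2934
P = 4,602.3620; D_Mac = 3.99214 half-year periods = 1.99607 yrs; D_mod = 1.99607/(1+0.02225) = 1.95263 yrs.
ΔP/P ≈ -D_mod · Δy = -1.95263 × (-0.008) = +0.015621 = +1.5621%.

+1.56%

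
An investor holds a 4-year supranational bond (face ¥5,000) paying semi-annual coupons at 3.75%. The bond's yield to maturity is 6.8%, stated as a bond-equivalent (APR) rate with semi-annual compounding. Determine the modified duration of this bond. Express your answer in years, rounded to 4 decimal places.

3.6114 years

Periodic yield y = 0.034. First find Macaulay duration:
  t   CF        PV=CF/(1+0.034)^t    t·PV
  1        93.75        90.6673        90.6673
  2        93.75        87.6860       175.3720
  3        93.75        84.8027       254.4081
  4        93.75        82.0142       328.0569
  5        93.75        79.3174       396.5871
  6        93.75        76.7093       460.2558
  7        93.75        74.1869       519.3086
  8     5,093.75     3,898.2826    31,186.2606
  Σ                  4,473.6665    33,410.9163
P = 4,473.6665; Macaulay duration = 33,410.9163 / 4,473.6665 = 7.46835 half-year periods = 3.73418 years.
Modified duration = D_Mac / (1 + y) = 3.73418 / 1.034 = 3.61139 years.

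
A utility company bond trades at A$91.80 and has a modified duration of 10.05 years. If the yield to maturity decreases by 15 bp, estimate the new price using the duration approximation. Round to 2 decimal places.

Duration approximation: ΔP/P ≈ -D_mod · Δy = -10.05 × (-0.0015) = +0.015075.
New price ≈ 91.80 × (1 + 0.015075) = 93.183885.

A$93.18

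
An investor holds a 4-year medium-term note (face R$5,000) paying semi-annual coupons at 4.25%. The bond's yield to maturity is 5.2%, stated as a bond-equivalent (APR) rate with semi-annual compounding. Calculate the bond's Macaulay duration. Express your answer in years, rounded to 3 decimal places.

3.715 years

Periodic yield y = 0.026. Discount each cash flow and weight by its period:
  t   CF        PV=CF/(1+0.026)^t    t·PV
  1       106.25       103.5575       103.5575
  2       106.25       100.9332       201.8665
  3       106.25        98.3755       295.1264
  4       106.25        95.8825       383.5301
  5       106.25        93.4528       467.2638
  6       106.25        91.0846       546.5074
  7       106.25        88.7764       621.4346
  8     5,106.25     4,158.3706    33,266.9645
  Σ                  4,830.4330    35,886.2509
Price P = Σ PV = 4,830.4330.
Macaulay duration = Σ(t·PV) / P = 35,886.2509 / 4,830.4330 = 7.42920 half-year periods.
In years: 7.42920 / 2 = 3.71460 years.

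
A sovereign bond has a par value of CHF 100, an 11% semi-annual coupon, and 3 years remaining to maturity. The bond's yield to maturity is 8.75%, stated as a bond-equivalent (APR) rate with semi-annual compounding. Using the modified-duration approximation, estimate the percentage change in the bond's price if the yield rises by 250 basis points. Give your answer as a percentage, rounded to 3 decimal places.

-6.340%

Periodic yield y = 0.04375. Modified duration first:
  t   CF        PV=CF/(1+0.04375)^t    t·PV
  1         5.50         5.2695         5.2695
  2         5.50         5.0486        10.0972
  3         5.50         4.8370        14.5109
  4         5.50         4.6342        18.5369
  5         5.50         4.4400        22.1999
  6       105.50        81.5969       489.5813
  Σ                    105.8261       560.1955
P = 105.8261; D_Mac = 5.29355 half-year periods = 2.64677 yrs; D_mod = 2.64677/(1+0.04375) = 2.53583 yrs.
ΔP/P ≈ -D_mod · Δy = -2.53583 × (+0.025) = -0.063396 = -6.3396%.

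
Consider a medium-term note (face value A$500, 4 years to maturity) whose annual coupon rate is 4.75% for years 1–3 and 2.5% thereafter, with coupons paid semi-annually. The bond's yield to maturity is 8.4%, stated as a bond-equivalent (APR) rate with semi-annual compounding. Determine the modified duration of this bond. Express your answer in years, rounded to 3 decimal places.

Periodic yield y = 0.042. First find Macaulay duration:
  t   CF        PV=CF/(1+0.042)^t    t·PV
  1       11.875        11.3964        11.3964
  2       11.875        10.9370        21.8740
  3       11.875        10.4962        31.4885
  4       11.875        10.0731        40.2924
  5       11.875         9.6671        48.3354
  6       11.875         9.2774        55.6645
  7        6.250         4.6860        32.8023
  8      506.250       364.2699     2,914.1592
  Σ                    430.8030     3,156.0126
P = 430.8030; Macaulay duration = 3,156.0126 / 430.8030 = 7.32588 half-year periods = 3.66294 years.
Modified duration = D_Mac / (1 + y) = 3.66294 / 1.042 = 3.51530 years.

3.515 years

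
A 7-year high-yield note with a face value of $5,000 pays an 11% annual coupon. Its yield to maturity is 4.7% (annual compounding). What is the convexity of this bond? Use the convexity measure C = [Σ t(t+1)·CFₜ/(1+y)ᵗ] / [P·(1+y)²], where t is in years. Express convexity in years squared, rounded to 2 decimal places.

With y = 0.047:
  t   CF        PV=CF/(1+0.047)^t    t·PV        t(t+1)·PV
  1       550.00       525.3104       525.3104       1,050.6208
  2       550.00       501.7291     1,003.4583       3,010.3748
  3       550.00       479.2064     1,437.6193       5,750.4773
  4       550.00       457.6948     1,830.7791       9,153.8957
  5       550.00       437.1488     2,185.7440      13,114.4637
  6       550.00       417.5251     2,505.1507      17,536.0546
  7     5,550.00     4,024.0763    28,168.5344     225,348.2752
  Σ                  6,842.6910    37,656.5962     274,964.1622
P = 6,842.6910.
Convexity = Σ t(t+1)·PV / [P·(1+y)²] = 274,964.1622 / (6,842.6910 × 1.096209) = 36.65691.

36.66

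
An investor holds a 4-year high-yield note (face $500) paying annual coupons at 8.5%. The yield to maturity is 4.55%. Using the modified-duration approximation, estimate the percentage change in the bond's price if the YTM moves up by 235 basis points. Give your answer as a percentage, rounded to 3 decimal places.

-8.058%

Periodic yield y = 0.0455. Modified duration first:
  t   CF        PV=CF/(1+0.0455)^t    t·PV
  1        42.50        40.6504        40.6504
  2        42.50        38.8813        77.7626
  3        42.50        37.1892       111.5676
  4       542.50       454.0499     1,816.1996
  Σ                    570.7708     2,046.1803
P = 570.7708; D_Mac = 3.58494 yrs; D_mod = 3.58494/(1+0.0455) = 3.42893 yrs.
ΔP/P ≈ -D_mod · Δy = -3.42893 × (+0.0235) = -0.080580 = -8.0580%.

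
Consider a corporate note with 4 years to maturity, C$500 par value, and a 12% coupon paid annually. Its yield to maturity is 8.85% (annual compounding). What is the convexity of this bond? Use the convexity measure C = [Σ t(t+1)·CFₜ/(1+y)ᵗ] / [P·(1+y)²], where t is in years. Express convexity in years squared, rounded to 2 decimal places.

With y = 0.0885:
  t   CF        PV=CF/(1+0.0885)^t    t·PV        t(t+1)·PV
  1        60.00        55.1217        55.1217         110.2435
  2        60.00        50.6401       101.2802         303.8405
  3        60.00        46.5228       139.5684         558.2737
  4       560.00       398.9094     1,595.6377       7,978.1884
  Σ                    551.1940     1,891.6080       8,950.5461
P = 551.1940.
Convexity = Σ t(t+1)·PV / [P·(1+y)²] = 8,950.5461 / (551.1940 × 1.184832) = 13.70529.

13.71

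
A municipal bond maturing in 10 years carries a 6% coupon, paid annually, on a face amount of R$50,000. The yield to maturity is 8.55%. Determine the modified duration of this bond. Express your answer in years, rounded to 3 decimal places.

6.967 years

Periodic yield y = 0.0855. First find Macaulay duration:
  t   CF        PV=CF/(1+0.0855)^t    t·PV
  1     3,000.00     2,763.7034     2,763.7034
  2     3,000.00     2,546.0188     5,092.0375
  3     3,000.00     2,345.4802     7,036.4406
  4     3,000.00     2,160.7372     8,642.9487
  5     3,000.00     1,990.5455     9,952.7277
  6     3,000.00     1,833.7591    11,002.5548
  7     3,000.00     1,689.3221    11,825.2546
  8     3,000.00     1,556.2617    12,450.0937
  9     3,000.00     1,433.6819    12,903.1372
  10   53,000.00    23,333.3767   233,333.7666
  Σ                 41,652.8865   315,002.6646
P = 41,652.8865; Macaulay duration = 315,002.6646 / 41,652.8865 = 7.56257 years.
Modified duration = D_Mac / (1 + y) = 7.56257 / 1.0855 = 6.96690 years.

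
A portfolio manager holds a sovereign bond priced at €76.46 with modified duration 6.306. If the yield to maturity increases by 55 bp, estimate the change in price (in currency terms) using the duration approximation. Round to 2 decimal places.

Duration approximation: ΔP/P ≈ -D_mod · Δy = -6.306 × (+0.0055) = -0.034683.
ΔP ≈ 76.46 × (-0.034683) = -2.65186218.

-€2.65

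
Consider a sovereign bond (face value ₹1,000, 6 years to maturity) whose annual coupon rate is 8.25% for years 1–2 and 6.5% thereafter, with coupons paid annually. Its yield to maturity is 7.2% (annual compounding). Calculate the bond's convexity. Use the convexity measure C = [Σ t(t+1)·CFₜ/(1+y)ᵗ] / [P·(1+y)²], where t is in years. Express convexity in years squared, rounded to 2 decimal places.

28.81

With y = 0.072:
  t   CF        PV=CF/(1+0.072)^t    t·PV        t(t+1)·PV
  1        82.50        76.9590        76.9590         153.9179
  2        82.50        71.7901       143.5801         430.7404
  3        65.00        52.7629       158.2888         633.1553
  4        65.00        49.2192       196.8766         984.3832
  5        65.00        45.9134       229.5670       1,377.4019
  6     1,065.00       701.7475     4,210.4852      29,473.3965
  Σ                    998.3921     5,015.7568      33,052.9953
P = 998.3921.
Convexity = Σ t(t+1)·PV / [P·(1+y)²] = 33,052.9953 / (998.3921 × 1.149184) = 28.80847.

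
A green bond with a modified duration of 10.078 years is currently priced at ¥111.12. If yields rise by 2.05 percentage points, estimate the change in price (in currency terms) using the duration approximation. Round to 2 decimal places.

-¥22.96

Duration approximation: ΔP/P ≈ -D_mod · Δy = -10.078 × (+0.0205) = -0.206599.
ΔP ≈ 111.12 × (-0.206599) = -22.95728088.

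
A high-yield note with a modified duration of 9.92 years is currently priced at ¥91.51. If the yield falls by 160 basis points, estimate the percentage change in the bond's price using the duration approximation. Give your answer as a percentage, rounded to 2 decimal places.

+15.87%

Duration approximation: ΔP/P ≈ -D_mod · Δy = -9.92 × (-0.016) = +0.158720.
As a percentage: +15.8720%.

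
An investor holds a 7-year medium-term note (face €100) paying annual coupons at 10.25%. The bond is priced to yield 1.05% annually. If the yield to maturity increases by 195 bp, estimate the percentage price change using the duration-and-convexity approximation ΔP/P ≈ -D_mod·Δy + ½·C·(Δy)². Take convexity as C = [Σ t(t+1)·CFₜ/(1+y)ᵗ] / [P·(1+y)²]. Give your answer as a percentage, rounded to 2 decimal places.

With y = 0.0105:
  t   CF        PV=CF/(1+0.0105)^t    t·PV        t(t+1)·PV
  1        10.25        10.1435        10.1435          20.2870
  2        10.25        10.0381        20.0762          60.2286
  3        10.25         9.9338        29.8014         119.2055
  4        10.25         9.8306        39.3223         196.6114
  5        10.25         9.7284        48.6421         291.8526
  6        10.25         9.6273        57.7640         404.3480
  7       110.25       102.4765       717.3356       5,738.6852
  Σ                    161.7782       923.0851       6,831.2181
P = 161.7782; D_Mac = 5.70587 yrs; D_mod = 5.64658 yrs; C = 41.35285.
Duration effect: -5.64658 × (+0.0195) = -0.110108
Convexity effect: 0.5 × 41.35285 × (0.0195)² = +0.0078622
ΔP/P ≈ -0.110108 + 0.0078622 = -0.102246 = -10.2246%.

-10.22%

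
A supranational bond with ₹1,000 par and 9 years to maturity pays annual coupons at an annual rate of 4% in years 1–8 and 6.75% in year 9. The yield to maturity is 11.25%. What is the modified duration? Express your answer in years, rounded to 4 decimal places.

6.5781 years

Periodic yield y = 0.1125. First find Macaulay duration:
  t   CF        PV=CF/(1+0.1125)^t    t·PV
  1        40.00        35.9551        35.9551
  2        40.00        32.3192        64.6383
  3        40.00        29.0509        87.1528
  4        40.00        26.1132       104.4528
  5        40.00        23.4725       117.3626
  6        40.00        21.0989       126.5934
  7        40.00        18.9653       132.7571
  8        40.00        17.0475       136.3797
  9     1,067.50       408.9476     3,680.5288
  Σ                    612.9702     4,485.8206
P = 612.9702; Macaulay duration = 4,485.8206 / 612.9702 = 7.31817 years.
Modified duration = D_Mac / (1 + y) = 7.31817 / 1.1125 = 6.57813 years.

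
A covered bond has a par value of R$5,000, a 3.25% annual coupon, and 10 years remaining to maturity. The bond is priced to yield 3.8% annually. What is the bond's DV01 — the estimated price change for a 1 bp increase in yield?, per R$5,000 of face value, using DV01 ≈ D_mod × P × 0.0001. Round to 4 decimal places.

R$3.9834

Periodic yield y = 0.038.
  t   CF        PV=CF/(1+0.038)^t    t·PV
  1       162.50       156.5511       156.5511
  2       162.50       150.8199       301.6398
  3       162.50       145.2986       435.8957
  4       162.50       139.9793       559.9174
  5       162.50       134.8549       674.2743
  6       162.50       129.9180       779.5079
  7       162.50       125.1618       876.1328
  8       162.50       120.5798       964.6384
  9       162.50       116.1655     1,045.4895
  10    5,162.50     3,555.3841    35,553.8413
  Σ                  4,774.7130    41,347.8880
P = 4,774.7130; D_Mac = 8.65976 yrs; D_mod = 8.34274 yrs.
DV01 ≈ 8.34274 × 4,774.7130 × 0.0001 = 3.983419.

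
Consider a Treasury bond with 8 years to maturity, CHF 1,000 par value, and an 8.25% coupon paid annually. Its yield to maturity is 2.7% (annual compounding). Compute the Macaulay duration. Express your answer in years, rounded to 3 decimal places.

6.469 years

Periodic yield y = 0.027. Discount each cash flow and weight by its year:
  t   CF        PV=CF/(1+0.027)^t    t·PV
  1        82.50        80.3311        80.3311
  2        82.50        78.2191       156.4383
  3        82.50        76.1628       228.4883
  4        82.50        74.1604       296.6417
  5        82.50        72.2107       361.0536
  6        82.50        70.3123       421.8738
  7        82.50        68.4638       479.2464
  8     1,082.50       874.7105     6,997.6843
  Σ                  1,394.5707     9,021.7574
Price P = Σ PV = 1,394.5707.
Macaulay duration = Σ(t·PV) / P = 9,021.7574 / 1,394.5707 = 6.46920 years.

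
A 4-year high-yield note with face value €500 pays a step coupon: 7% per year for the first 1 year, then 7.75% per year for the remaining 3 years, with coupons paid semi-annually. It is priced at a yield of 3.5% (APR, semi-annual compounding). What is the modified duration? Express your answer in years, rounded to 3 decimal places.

Periodic yield y = 0.0175. First find Macaulay duration:
  t   CF        PV=CF/(1+0.0175)^t    t·PV
  1       17.500        17.1990        17.1990
  2       17.500        16.9032        33.8064
  3       19.375        18.3924        55.1772
  4       19.375        18.0761        72.3043
  5       19.375        17.7652        88.8259
  6       19.375        17.4596       104.7578
  7       19.375        17.1593       120.1154
  8      519.375       452.0700     3,616.5601
  Σ                    575.0249     4,108.7462
P = 575.0249; Macaulay duration = 4,108.7462 / 575.0249 = 7.14534 half-year periods = 3.57267 years.
Modified duration = D_Mac / (1 + y) = 3.57267 / 1.0175 = 3.51122 years.

3.511 years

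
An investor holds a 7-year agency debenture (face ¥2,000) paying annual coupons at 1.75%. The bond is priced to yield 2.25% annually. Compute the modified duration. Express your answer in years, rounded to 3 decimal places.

6.496 years

Periodic yield y = 0.0225. First find Macaulay duration:
  t   CF        PV=CF/(1+0.0225)^t    t·PV
  1        35.00        34.2298        34.2298
  2        35.00        33.4766        66.9532
  3        35.00        32.7400        98.2199
  4        35.00        32.0195       128.0781
  5        35.00        31.3149       156.5747
  6        35.00        30.6258       183.7551
  7     2,035.00     1,741.4908    12,190.4359
  Σ                  1,935.8975    12,858.2467
P = 1,935.8975; Macaulay duration = 12,858.2467 / 1,935.8975 = 6.64201 years.
Modified duration = D_Mac / (1 + y) = 6.64201 / 1.0225 = 6.49585 years.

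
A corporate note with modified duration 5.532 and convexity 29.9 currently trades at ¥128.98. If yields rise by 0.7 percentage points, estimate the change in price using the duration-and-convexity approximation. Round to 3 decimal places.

-¥4.900

Duration effect: -D_mod·Δy = -5.532 × (+0.007) = -0.038724
Convexity effect: ½·C·(Δy)² = 0.5 × 29.9 × (0.007)² = +0.00073255
ΔP/P ≈ -0.038724 + 0.00073255 = -0.03799145
ΔP ≈ 128.98 × (-0.03799145) = -4.900137221.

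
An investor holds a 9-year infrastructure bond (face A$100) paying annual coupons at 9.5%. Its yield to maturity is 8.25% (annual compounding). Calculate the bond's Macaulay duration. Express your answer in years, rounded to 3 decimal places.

6.534 years

Periodic yield y = 0.0825. Discount each cash flow and weight by its year:
  t   CF        PV=CF/(1+0.0825)^t    t·PV
  1         9.50         8.7760         8.7760
  2         9.50         8.1071        16.2143
  3         9.50         7.4893        22.4678
  4         9.50         6.9185        27.6740
  5         9.50         6.3912        31.9561
  6         9.50         5.9041        35.4248
  7         9.50         5.4542        38.1792
  8         9.50         5.0385        40.3079
  9       109.50        53.6492       482.8425
  Σ                    107.7281       703.8426
Price P = Σ PV = 107.7281.
Macaulay duration = Σ(t·PV) / P = 703.8426 / 107.7281 = 6.53351 years.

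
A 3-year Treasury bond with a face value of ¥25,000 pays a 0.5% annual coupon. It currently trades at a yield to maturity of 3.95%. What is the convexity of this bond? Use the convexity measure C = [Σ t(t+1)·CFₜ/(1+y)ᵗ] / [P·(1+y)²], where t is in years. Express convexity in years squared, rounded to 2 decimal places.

With y = 0.0395:
  t   CF        PV=CF/(1+0.0395)^t    t·PV        t(t+1)·PV
  1       125.00       120.2501       120.2501         240.5002
  2       125.00       115.6807       231.3615         694.0844
  3    25,125.00    22,368.2799    67,104.8398     268,419.3593
  Σ                 22,604.2108    67,456.4514     269,353.9440
P = 22,604.2108.
Convexity = Σ t(t+1)·PV / [P·(1+y)²] = 269,353.9440 / (22,604.2108 × 1.080560) = 11.02770.

11.03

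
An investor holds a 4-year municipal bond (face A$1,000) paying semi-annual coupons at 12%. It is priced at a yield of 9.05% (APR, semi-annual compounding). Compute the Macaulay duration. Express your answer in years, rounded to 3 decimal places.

Periodic yield y = 0.04525. Discount each cash flow and weight by its period:
  t   CF        PV=CF/(1+0.04525)^t    t·PV
  1        60.00        57.4025        57.4025
  2        60.00        54.9175       109.8350
  3        60.00        52.5401       157.6202
  4        60.00        50.2656       201.0622
  5        60.00        48.0895       240.4476
  6        60.00        46.0077       276.0460
  7        60.00        44.0159       308.1116
  8     1,060.00       743.9512     5,951.6097
  Σ                  1,097.1900     7,302.1349
Price P = Σ PV = 1,097.1900.
Macaulay duration = Σ(t·PV) / P = 7,302.1349 / 1,097.1900 = 6.65531 half-year periods.
In years: 6.65531 / 2 = 3.32765 years.

3.328 years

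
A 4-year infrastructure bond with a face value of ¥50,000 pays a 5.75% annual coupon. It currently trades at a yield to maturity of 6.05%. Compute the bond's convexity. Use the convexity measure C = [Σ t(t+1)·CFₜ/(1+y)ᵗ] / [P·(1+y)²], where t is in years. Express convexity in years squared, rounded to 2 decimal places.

With y = 0.0605:
  t   CF        PV=CF/(1+0.0605)^t    t·PV        t(t+1)·PV
  1     2,875.00     2,710.9854     2,710.9854       5,421.9708
  2     2,875.00     2,556.3276     5,112.6551      15,337.9654
  3     2,875.00     2,410.4928     7,231.4783      28,925.9131
  4    52,875.00    41,803.0230   167,212.0920     836,060.4598
  Σ                 49,480.8287   182,267.2107     885,746.3090
P = 49,480.8287.
Convexity = Σ t(t+1)·PV / [P·(1+y)²] = 885,746.3090 / (49,480.8287 × 1.124660) = 15.91663.

15.92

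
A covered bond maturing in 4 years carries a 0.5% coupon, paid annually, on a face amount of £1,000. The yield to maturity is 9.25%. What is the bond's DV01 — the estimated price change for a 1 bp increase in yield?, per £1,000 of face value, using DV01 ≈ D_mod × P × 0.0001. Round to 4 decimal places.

£0.2605

Periodic yield y = 0.0925.
  t   CF        PV=CF/(1+0.0925)^t    t·PV
  1         5.00         4.5767         4.5767
  2         5.00         4.1892         8.3783
  3         5.00         3.8345        11.5034
  4     1,005.00       705.4728     2,821.8912
  Σ                    718.0731     2,846.3496
P = 718.0731; D_Mac = 3.96387 yrs; D_mod = 3.62826 yrs.
DV01 ≈ 3.62826 × 718.0731 × 0.0001 = 0.260535.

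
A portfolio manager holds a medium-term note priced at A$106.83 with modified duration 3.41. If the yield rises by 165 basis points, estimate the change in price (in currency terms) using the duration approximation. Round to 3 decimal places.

-A$6.011

Duration approximation: ΔP/P ≈ -D_mod · Δy = -3.41 × (+0.0165) = -0.056265.
ΔP ≈ 106.83 × (-0.056265) = -6.01078995.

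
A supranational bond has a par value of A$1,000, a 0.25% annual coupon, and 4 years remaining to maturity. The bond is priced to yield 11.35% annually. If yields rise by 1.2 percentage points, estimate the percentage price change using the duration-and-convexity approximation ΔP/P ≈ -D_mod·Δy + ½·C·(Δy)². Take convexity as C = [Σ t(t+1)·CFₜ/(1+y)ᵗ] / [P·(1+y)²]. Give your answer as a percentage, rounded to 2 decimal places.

-4.17%

With y = 0.1135:
  t   CF        PV=CF/(1+0.1135)^t    t·PV        t(t+1)·PV
  1         2.50         2.2452         2.2452           4.4903
  2         2.50         2.0163         4.0326          12.0979
  3         2.50         1.8108         5.4324          21.7295
  4     1,002.50       652.1140     2,608.4558      13,042.2792
  Σ                    658.1862     2,620.1660      13,080.5970
P = 658.1862; D_Mac = 3.98089 yrs; D_mod = 3.57511 yrs; C = 16.02870.
Duration effect: -3.57511 × (+0.012) = -0.042901
Convexity effect: 0.5 × 16.02870 × (0.012)² = +0.0011541
ΔP/P ≈ -0.042901 + 0.0011541 = -0.041747 = -4.1747%.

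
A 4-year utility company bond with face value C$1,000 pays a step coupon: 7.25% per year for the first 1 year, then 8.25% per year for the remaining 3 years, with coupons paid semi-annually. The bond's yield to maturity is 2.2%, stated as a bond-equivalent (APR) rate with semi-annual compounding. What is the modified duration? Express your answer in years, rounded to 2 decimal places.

Periodic yield y = 0.011. First find Macaulay duration:
  t   CF        PV=CF/(1+0.011)^t    t·PV
  1        36.25        35.8556        35.8556
  2        36.25        35.4655        70.9309
  3        41.25        39.9182       119.7545
  4        41.25        39.4838       157.9353
  5        41.25        39.0542       195.2712
  6        41.25        38.6293       231.7759
  7        41.25        38.2090       267.4631
  8     1,041.25       953.9943     7,631.9542
  Σ                  1,220.6099     8,710.9408
P = 1,220.6099; Macaulay duration = 8,710.9408 / 1,220.6099 = 7.13655 half-year periods = 3.56827 years.
Modified duration = D_Mac / (1 + y) = 3.56827 / 1.011 = 3.52945 years.

3.53 years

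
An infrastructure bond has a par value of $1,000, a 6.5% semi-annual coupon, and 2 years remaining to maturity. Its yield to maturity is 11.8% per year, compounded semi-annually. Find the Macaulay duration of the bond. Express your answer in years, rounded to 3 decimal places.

Periodic yield y = 0.059. Discount each cash flow and weight by its period:
  t   CF        PV=CF/(1+0.059)^t    t·PV
  1        32.50        30.6893        30.6893
  2        32.50        28.9795        57.9591
  3        32.50        27.3650        82.0950
  4     1,032.50       820.9302     3,283.7207
  Σ                    907.9640     3,454.4641
Price P = Σ PV = 907.9640.
Macaulay duration = Σ(t·PV) / P = 3,454.4641 / 907.9640 = 3.80463 half-year periods.
In years: 3.80463 / 2 = 1.90231 years.

1.902 years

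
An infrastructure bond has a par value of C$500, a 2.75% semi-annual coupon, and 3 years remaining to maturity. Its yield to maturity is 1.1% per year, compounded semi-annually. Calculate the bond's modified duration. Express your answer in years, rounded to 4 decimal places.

Periodic yield y = 0.0055. First find Macaulay duration:
  t   CF        PV=CF/(1+0.0055)^t    t·PV
  1        6.875         6.8374         6.8374
  2        6.875         6.8000        13.6000
  3        6.875         6.7628        20.2884
  4        6.875         6.7258        26.9032
  5        6.875         6.6890        33.4451
  6      506.875       490.4655     2,942.7927
  Σ                    524.2805     3,043.8668
P = 524.2805; Macaulay duration = 3,043.8668 / 524.2805 = 5.80580 half-year periods = 2.90290 years.
Modified duration = D_Mac / (1 + y) = 2.90290 / 1.0055 = 2.88702 years.

2.8870 years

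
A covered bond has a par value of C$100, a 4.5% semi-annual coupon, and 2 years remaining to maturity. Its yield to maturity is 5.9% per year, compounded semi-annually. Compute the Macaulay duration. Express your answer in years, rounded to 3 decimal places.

1.934 years

Periodic yield y = 0.0295. Discount each cash flow and weight by its period:
  t   CF        PV=CF/(1+0.0295)^t    t·PV
  1         2.25         2.1855         2.1855
  2         2.25         2.1229         4.2458
  3         2.25         2.0621         6.1862
  4       102.25        91.0244       364.0977
  Σ                     97.3949       376.7152
Price P = Σ PV = 97.3949.
Macaulay duration = Σ(t·PV) / P = 376.7152 / 97.3949 = 3.86791 half-year periods.
In years: 3.86791 / 2 = 1.93396 years.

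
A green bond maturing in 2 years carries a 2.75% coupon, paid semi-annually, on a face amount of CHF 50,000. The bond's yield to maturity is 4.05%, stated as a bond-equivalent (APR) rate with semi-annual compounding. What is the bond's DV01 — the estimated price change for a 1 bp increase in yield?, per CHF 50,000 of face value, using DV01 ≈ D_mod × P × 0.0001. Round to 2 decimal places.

CHF 9.36

Periodic yield y = 0.02025.
  t   CF        PV=CF/(1+0.02025)^t    t·PV
  1       687.50       673.8544       673.8544
  2       687.50       660.4797     1,320.9595
  3       687.50       647.3705     1,942.1114
  4    50,687.50    46,781.5339   187,126.1357
  Σ                 48,763.2386   191,063.0610
P = 48,763.2386; D_Mac = 3.91818 half-year periods = 1.95909 yrs; D_mod = 1.92020 yrs.
DV01 ≈ 1.92020 × 48,763.2386 × 0.0001 = 9.363541.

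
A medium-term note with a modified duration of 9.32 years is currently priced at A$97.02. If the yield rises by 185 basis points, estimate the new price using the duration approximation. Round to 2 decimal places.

Duration approximation: ΔP/P ≈ -D_mod · Δy = -9.32 × (+0.0185) = -0.172420.
New price ≈ 97.02 × (1 - 0.172420) = 80.2918116.

A$80.29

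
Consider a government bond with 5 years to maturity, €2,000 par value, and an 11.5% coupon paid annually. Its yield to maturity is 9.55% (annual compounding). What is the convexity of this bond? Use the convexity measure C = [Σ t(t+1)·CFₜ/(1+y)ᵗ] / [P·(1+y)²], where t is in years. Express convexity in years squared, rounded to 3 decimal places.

19.096

With y = 0.0955:
  t   CF        PV=CF/(1+0.0955)^t    t·PV        t(t+1)·PV
  1       230.00       209.9498       209.9498         419.8996
  2       230.00       191.6475       383.2949       1,149.8848
  3       230.00       174.9406       524.8219       2,099.2876
  4       230.00       159.6902       638.7609       3,193.8043
  5     2,230.00     1,413.3280     7,066.6398      42,399.8391
  Σ                  2,149.5561     8,823.4673      49,262.7153
P = 2,149.5561.
Convexity = Σ t(t+1)·PV / [P·(1+y)²] = 49,262.7153 / (2,149.5561 × 1.200120) = 19.09611.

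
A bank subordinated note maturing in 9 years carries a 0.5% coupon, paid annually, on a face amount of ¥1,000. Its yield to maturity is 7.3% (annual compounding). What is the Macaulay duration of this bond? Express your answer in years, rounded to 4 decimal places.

Periodic yield y = 0.073. Discount each cash flow and weight by its year:
  t   CF        PV=CF/(1+0.073)^t    t·PV
  1         5.00         4.6598         4.6598
  2         5.00         4.3428         8.6856
  3         5.00         4.0474        12.1421
  4         5.00         3.7720        15.0880
  5         5.00         3.5154        17.5769
  6         5.00         3.2762        19.6573
  7         5.00         3.0533        21.3732
  8         5.00         2.8456        22.7647
  9     1,005.00       533.0508     4,797.4568
  Σ                    562.5632     4,919.4043
Price P = Σ PV = 562.5632.
Macaulay duration = Σ(t·PV) / P = 4,919.4043 / 562.5632 = 8.74462 years.

8.7446 years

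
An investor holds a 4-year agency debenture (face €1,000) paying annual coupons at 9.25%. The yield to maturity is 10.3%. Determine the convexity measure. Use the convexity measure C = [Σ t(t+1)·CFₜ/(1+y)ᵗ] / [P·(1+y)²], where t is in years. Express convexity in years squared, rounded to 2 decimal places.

13.78

With y = 0.103:
  t   CF        PV=CF/(1+0.103)^t    t·PV        t(t+1)·PV
  1        92.50        83.8622        83.8622         167.7244
  2        92.50        76.0310       152.0620         456.1860
  3        92.50        68.9311       206.7933         827.1732
  4     1,092.50       738.1071     2,952.4285      14,762.1424
  Σ                    966.9314     3,395.1460      16,213.2260
P = 966.9314.
Convexity = Σ t(t+1)·PV / [P·(1+y)²] = 16,213.2260 / (966.9314 × 1.216609) = 13.78233.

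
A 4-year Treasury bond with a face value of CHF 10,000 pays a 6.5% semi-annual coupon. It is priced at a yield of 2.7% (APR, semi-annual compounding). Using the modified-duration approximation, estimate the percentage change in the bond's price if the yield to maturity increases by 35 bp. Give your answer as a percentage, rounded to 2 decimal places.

-1.25%

Periodic yield y = 0.0135. Modified duration first:
  t   CF        PV=CF/(1+0.0135)^t    t·PV
  1       325.00       320.6709       320.6709
  2       325.00       316.3995       632.7991
  3       325.00       312.1851       936.5552
  4       325.00       308.0267     1,232.1068
  5       325.00       303.9237     1,519.6186
  6       325.00       299.8754     1,799.2524
  7       325.00       295.8810     2,071.1671
  8    10,325.00     9,274.7035    74,197.6282
  Σ                 11,431.6659    82,709.7983
P = 11,431.6659; D_Mac = 7.23515 half-year periods = 3.61757 yrs; D_mod = 3.61757/(1+0.0135) = 3.56939 yrs.
ΔP/P ≈ -D_mod · Δy = -3.56939 × (+0.0035) = -0.012493 = -1.2493%.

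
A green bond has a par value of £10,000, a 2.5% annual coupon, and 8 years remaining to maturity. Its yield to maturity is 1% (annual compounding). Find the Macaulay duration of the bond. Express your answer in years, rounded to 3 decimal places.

Periodic yield y = 0.01. Discount each cash flow and weight by its year:
  t   CF        PV=CF/(1+0.01)^t    t·PV
  1       250.00       247.5248       247.5248
  2       250.00       245.0740       490.1480
  3       250.00       242.6475       727.9426
  4       250.00       240.2451       960.9803
  5       250.00       237.8664     1,189.3321
  6       250.00       235.5113     1,413.0679
  7       250.00       233.1795     1,632.2566
  8    10,250.00     9,465.7030    75,725.6242
  Σ                 11,147.7517    82,386.8765
Price P = Σ PV = 11,147.7517.
Macaulay duration = Σ(t·PV) / P = 82,386.8765 / 11,147.7517 = 7.39045 years.

7.390 years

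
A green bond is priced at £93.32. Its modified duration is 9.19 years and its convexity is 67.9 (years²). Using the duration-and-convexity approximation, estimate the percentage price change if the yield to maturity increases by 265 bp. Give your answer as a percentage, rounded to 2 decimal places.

-21.97%

Duration effect: -D_mod·Δy = -9.19 × (+0.0265) = -0.243535
Convexity effect: ½·C·(Δy)² = 0.5 × 67.9 × (0.0265)² = +0.0238413875
ΔP/P ≈ -0.243535 + 0.0238413875 = -0.2196936125
= -21.96936125%.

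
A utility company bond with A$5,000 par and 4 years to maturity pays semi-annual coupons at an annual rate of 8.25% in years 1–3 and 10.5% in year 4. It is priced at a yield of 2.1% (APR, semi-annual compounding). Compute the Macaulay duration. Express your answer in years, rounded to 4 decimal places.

Periodic yield y = 0.0105. Discount each cash flow and weight by its period:
  t   CF        PV=CF/(1+0.0105)^t    t·PV
  1       206.25       204.1069       204.1069
  2       206.25       201.9860       403.9720
  3       206.25       199.8872       599.6616
  4       206.25       197.8102       791.2408
  5       206.25       195.7548       978.7739
  6       206.25       193.7207     1,162.3243
  7       262.50       243.9917     1,707.9420
  8     5,262.50     4,840.6264    38,725.0113
  Σ                  6,277.8839    44,573.0328
Price P = Σ PV = 6,277.8839.
Macaulay duration = Σ(t·PV) / P = 44,573.0328 / 6,277.8839 = 7.10001 half-year periods.
In years: 7.10001 / 2 = 3.55000 years.

3.5500 years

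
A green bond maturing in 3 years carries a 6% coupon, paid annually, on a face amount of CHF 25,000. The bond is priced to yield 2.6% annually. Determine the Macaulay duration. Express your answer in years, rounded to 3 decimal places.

Periodic yield y = 0.026. Discount each cash flow and weight by its year:
  t   CF        PV=CF/(1+0.026)^t    t·PV
  1     1,500.00     1,461.9883     1,461.9883
  2     1,500.00     1,424.9399     2,849.8797
  3    26,500.00    24,536.0016    73,608.0049
  Σ                 27,422.9298    77,919.8729
Price P = Σ PV = 27,422.9298.
Macaulay duration = Σ(t·PV) / P = 77,919.8729 / 27,422.9298 = 2.84141 years.

2.841 years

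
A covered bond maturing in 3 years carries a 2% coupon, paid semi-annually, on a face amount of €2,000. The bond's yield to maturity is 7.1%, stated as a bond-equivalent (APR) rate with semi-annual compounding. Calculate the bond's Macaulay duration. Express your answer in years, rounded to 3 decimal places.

2.920 years

Periodic yield y = 0.0355. Discount each cash flow and weight by its period:
  t   CF        PV=CF/(1+0.0355)^t    t·PV
  1        20.00        19.3143        19.3143
  2        20.00        18.6522        37.3044
  3        20.00        18.0127        54.0382
  4        20.00        17.3952        69.5808
  5        20.00        16.7988        83.9942
  6     2,020.00     1,638.5162     9,831.0974
  Σ                  1,728.6896    10,095.3294
Price P = Σ PV = 1,728.6896.
Macaulay duration = Σ(t·PV) / P = 10,095.3294 / 1,728.6896 = 5.83987 half-year periods.
In years: 5.83987 / 2 = 2.91994 years.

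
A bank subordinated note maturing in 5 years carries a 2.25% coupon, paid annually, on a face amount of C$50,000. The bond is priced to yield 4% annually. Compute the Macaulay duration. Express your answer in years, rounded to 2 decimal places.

4.77 years

Periodic yield y = 0.04. Discount each cash flow and weight by its year:
  t   CF        PV=CF/(1+0.04)^t    t·PV
  1     1,125.00     1,081.7308     1,081.7308
  2     1,125.00     1,040.1257     2,080.2515
  3     1,125.00     1,000.1209     3,000.3627
  4     1,125.00       961.6547     3,846.6189
  5    51,125.00    42,021.0233   210,105.1167
  Σ                 46,104.6555   220,114.0805
Price P = Σ PV = 46,104.6555.
Macaulay duration = Σ(t·PV) / P = 220,114.0805 / 46,104.6555 = 4.77423 years.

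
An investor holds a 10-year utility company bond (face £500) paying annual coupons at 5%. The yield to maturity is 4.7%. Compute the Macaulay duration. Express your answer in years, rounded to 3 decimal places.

Periodic yield y = 0.047. Discount each cash flow and weight by its year:
  t   CF        PV=CF/(1+0.047)^t    t·PV
  1        25.00        23.8777        23.8777
  2        25.00        22.8059        45.6117
  3        25.00        21.7821        65.3463
  4        25.00        20.8043        83.2172
  5        25.00        19.8704        99.3520
  6        25.00        18.9784       113.8705
  7        25.00        18.1265       126.8853
  8        25.00        17.3128       138.5022
  9        25.00        16.5356       148.8204
  10      525.00       331.6595     3,316.5953
  Σ                    511.7532     4,162.0787
Price P = Σ PV = 511.7532.
Macaulay duration = Σ(t·PV) / P = 4,162.0787 / 511.7532 = 8.13298 years.

8.133 years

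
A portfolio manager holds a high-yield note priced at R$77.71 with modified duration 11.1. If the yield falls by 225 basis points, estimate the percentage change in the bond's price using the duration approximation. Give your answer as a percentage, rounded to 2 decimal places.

+24.98%

Duration approximation: ΔP/P ≈ -D_mod · Δy = -11.1 × (-0.0225) = +0.249750.
As a percentage: +24.9750%.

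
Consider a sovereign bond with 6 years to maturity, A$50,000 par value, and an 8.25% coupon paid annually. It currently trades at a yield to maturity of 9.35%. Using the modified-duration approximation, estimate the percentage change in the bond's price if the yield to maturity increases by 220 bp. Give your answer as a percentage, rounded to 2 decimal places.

Periodic yield y = 0.0935. Modified duration first:
  t   CF        PV=CF/(1+0.0935)^t    t·PV
  1     4,125.00     3,772.2908     3,772.2908
  2     4,125.00     3,449.7401     6,899.4802
  3     4,125.00     3,154.7692     9,464.3076
  4     4,125.00     2,885.0198    11,540.0793
  5     4,125.00     2,638.3355    13,191.6773
  6    54,125.00    31,658.1247   189,948.7481
  Σ                 47,558.2801   234,816.5833
P = 47,558.2801; D_Mac = 4.93745 yrs; D_mod = 4.93745/(1+0.0935) = 4.51527 yrs.
ΔP/P ≈ -D_mod · Δy = -4.51527 × (+0.022) = -0.099336 = -9.9336%.

-9.93%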